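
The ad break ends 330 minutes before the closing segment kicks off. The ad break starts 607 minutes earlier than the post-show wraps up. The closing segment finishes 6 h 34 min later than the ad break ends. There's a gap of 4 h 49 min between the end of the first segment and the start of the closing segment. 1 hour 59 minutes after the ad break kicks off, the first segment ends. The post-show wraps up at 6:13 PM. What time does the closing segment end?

3:58 PM

The ad break starts at 6:13 PM − 607 min = 8:06 AM.
The first segment ends at 8:06 AM + 119 min = 10:05 AM.
The closing segment starts at 10:05 AM + 289 min = 2:54 PM.
The ad break ends at 2:54 PM − 330 min = 9:24 AM.
The closing segment ends at 9:24 AM + 394 min = 3:58 PM.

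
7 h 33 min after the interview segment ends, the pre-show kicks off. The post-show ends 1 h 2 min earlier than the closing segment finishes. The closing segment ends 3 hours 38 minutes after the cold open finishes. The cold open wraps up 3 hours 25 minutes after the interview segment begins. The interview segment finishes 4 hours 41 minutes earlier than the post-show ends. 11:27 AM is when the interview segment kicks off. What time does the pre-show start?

8:20 PM

The cold open ends at 11:27 AM + 205 min = 2:52 PM.
The closing segment ends at 2:52 PM + 218 min = 6:30 PM.
The post-show ends at 6:30 PM − 62 min = 5:28 PM.
The interview segment ends at 5:28 PM − 281 min = 12:47 PM.
The pre-show starts at 12:47 PM + 453 min = 8:20 PM.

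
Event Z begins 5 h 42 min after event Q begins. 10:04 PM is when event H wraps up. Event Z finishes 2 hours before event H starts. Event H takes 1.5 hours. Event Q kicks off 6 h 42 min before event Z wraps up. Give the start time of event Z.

5:34 PM

Event H starts at 10:04 PM − 90 min = 8:34 PM.
Event Z ends at 8:34 PM − 120 min = 6:34 PM.
Event Q starts at 6:34 PM − 402 min = 11:52 AM.
Event Z starts at 11:52 AM + 342 min = 5:34 PM.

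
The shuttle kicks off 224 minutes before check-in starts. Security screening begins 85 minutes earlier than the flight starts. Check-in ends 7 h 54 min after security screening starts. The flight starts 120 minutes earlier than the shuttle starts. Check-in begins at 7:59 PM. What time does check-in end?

The shuttle starts at 7:59 PM − 224 min = 4:15 PM.
The flight starts at 4:15 PM − 120 min = 2:15 PM.
Security screening starts at 2:15 PM − 85 min = 12:50 PM.
Check-in ends at 12:50 PM + 474 min = 8:44 PM.

8:44 PM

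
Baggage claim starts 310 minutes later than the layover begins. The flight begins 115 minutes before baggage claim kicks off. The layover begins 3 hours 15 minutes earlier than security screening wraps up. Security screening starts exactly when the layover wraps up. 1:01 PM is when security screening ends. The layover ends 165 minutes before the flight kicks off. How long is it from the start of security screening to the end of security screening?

The layover starts at 1:01 PM − 195 min = 9:46 AM.
Baggage claim starts at 9:46 AM + 310 min = 2:56 PM.
The flight starts at 2:56 PM − 115 min = 1:01 PM.
The layover ends at 1:01 PM − 165 min = 10:16 AM.
So security screening starts at 10:16 AM.
From 10:16 AM to 1:01 PM is 2 h 45 min.

2 h 45 min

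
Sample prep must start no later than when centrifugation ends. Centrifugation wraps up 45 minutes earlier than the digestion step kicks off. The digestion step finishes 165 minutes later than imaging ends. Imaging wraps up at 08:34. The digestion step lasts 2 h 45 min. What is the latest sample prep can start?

The digestion step ends at 08:34 + 165 min = 11:19.
The digestion step starts at 11:19 − 165 min = 08:34.
Centrifugation ends at 08:34 − 45 min = 07:49.
Sample prep is bounded by centrifugation, so the latest it can start is 07:49.

07:49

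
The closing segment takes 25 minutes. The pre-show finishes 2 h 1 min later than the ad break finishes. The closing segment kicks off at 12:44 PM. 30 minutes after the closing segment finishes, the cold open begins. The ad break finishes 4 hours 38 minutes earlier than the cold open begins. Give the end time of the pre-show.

The closing segment ends at 12:44 PM + 25 min = 1:09 PM.
The cold open starts at 1:09 PM + 30 min = 1:39 PM.
The ad break ends at 1:39 PM − 278 min = 9:01 AM.
The pre-show ends at 9:01 AM + 121 min = 11:02 AM.

11:02 AM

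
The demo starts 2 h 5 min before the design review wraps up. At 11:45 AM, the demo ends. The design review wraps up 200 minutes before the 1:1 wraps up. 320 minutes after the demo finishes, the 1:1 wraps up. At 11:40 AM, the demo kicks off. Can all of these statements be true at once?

The 1:1 ends at 11:45 AM + 320 min = 5:05 PM.
The design review ends at 5:05 PM − 200 min = 1:45 PM.
The demo starts at 1:45 PM − 125 min = 11:40 AM.
That matches the stated 11:40 AM, so the schedule is consistent.

Yes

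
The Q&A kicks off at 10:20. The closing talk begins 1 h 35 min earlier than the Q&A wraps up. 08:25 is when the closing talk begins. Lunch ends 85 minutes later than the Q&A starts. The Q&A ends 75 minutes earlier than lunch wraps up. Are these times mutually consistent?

Lunch ends at 10:20 + 85 min = 11:45.
The Q&A ends at 11:45 − 75 min = 10:30.
The closing talk starts at 10:30 − 95 min = 08:55.
But the closing talk is also said to start at 08:25 — a 30-minute conflict.

No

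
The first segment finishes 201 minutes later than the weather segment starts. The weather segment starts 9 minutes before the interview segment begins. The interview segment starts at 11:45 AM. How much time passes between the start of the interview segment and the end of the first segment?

The weather segment starts at 11:45 AM − 9 min = 11:36 AM.
The first segment ends at 11:36 AM + 201 min = 2:57 PM.
From 11:45 AM to 2:57 PM is 3 h 12 min.

3 h 12 min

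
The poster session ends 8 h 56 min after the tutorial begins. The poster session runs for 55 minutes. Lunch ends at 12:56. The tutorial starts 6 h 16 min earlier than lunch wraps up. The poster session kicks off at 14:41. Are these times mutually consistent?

The tutorial starts at 12:56 − 376 min = 06:40.
The poster session ends at 06:40 + 536 min = 15:36.
The poster session starts at 15:36 − 55 min = 14:41.
That matches the stated 14:41, so the schedule is consistent.

Yes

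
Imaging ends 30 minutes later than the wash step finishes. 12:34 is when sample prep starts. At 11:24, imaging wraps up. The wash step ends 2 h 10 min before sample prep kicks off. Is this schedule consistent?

The wash step ends at 12:34 − 130 min = 10:24.
Imaging ends at 10:24 + 30 min = 10:54.
But imaging is also said to end at 11:24 — a 30-minute conflict.

No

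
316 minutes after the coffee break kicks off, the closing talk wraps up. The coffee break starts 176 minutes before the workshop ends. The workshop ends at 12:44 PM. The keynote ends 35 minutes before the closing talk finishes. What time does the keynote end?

The coffee break starts at 12:44 PM − 176 min = 9:48 AM.
The closing talk ends at 9:48 AM + 316 min = 3:04 PM.
The keynote ends at 3:04 PM − 35 min = 2:29 PM.

2:29 PM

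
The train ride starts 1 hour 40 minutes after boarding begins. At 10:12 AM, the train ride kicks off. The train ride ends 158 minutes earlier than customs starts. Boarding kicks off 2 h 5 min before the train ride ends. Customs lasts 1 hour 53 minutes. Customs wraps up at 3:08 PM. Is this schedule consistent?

Customs starts at 3:08 PM − 113 min = 1:15 PM.
The train ride ends at 1:15 PM − 158 min = 10:37 AM.
Boarding starts at 10:37 AM − 125 min = 8:32 AM.
The train ride starts at 8:32 AM + 100 min = 10:12 AM.
That matches the stated 10:12 AM, so the schedule is consistent.

Yes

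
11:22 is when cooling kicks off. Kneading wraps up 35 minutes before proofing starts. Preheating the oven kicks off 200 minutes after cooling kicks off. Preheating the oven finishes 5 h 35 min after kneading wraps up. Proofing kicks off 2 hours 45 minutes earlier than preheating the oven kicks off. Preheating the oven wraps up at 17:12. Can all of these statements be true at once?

No

Preheating the oven starts at 11:22 + 200 min = 14:42.
Proofing starts at 14:42 − 165 min = 11:57.
Kneading ends at 11:57 − 35 min = 11:22.
Preheating the oven ends at 11:22 + 335 min = 16:57.
But preheating the oven is also said to end at 17:12 — a 15-minute conflict.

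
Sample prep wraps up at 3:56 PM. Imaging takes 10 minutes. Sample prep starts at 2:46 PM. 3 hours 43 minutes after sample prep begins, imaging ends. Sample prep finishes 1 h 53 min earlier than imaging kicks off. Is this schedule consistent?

Imaging ends at 2:46 PM + 223 min = 6:29 PM.
Imaging starts at 6:29 PM − 10 min = 6:19 PM.
Sample prep ends at 6:19 PM − 113 min = 4:26 PM.
But sample prep is also said to end at 3:56 PM — a 30-minute conflict.

No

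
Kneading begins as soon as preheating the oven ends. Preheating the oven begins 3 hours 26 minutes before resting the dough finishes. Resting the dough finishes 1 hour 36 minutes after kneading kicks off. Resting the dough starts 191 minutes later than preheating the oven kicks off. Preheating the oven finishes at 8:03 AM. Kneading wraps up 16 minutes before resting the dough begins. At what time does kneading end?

Kneading starts at 8:03 AM.
Resting the dough ends at 8:03 AM + 96 min = 9:39 AM.
Preheating the oven starts at 9:39 AM − 206 min = 6:13 AM.
Resting the dough starts at 6:13 AM + 191 min = 9:24 AM.
Kneading ends at 9:24 AM − 16 min = 9:08 AM.

9:08 AM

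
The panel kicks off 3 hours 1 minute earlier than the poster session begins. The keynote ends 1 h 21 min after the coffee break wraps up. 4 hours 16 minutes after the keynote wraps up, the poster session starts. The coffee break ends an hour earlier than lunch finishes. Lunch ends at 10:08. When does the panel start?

11:44

The coffee break ends at 10:08 − 60 min = 09:08.
The keynote ends at 09:08 + 81 min = 10:29.
The poster session starts at 10:29 + 256 min = 14:45.
The panel starts at 14:45 − 181 min = 11:44.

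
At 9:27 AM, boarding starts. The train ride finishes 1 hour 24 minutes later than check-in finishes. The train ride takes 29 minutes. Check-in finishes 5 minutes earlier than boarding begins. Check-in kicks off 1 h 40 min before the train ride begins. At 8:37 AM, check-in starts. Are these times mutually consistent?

Yes

Check-in ends at 9:27 AM − 5 min = 9:22 AM.
The train ride ends at 9:22 AM + 84 min = 10:46 AM.
The train ride starts at 10:46 AM − 29 min = 10:17 AM.
Check-in starts at 10:17 AM − 100 min = 8:37 AM.
That matches the stated 8:37 AM, so the schedule is consistent.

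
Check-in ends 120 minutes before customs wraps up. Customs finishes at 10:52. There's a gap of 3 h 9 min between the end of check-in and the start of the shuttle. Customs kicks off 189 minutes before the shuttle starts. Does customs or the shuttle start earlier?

customs

Check-in ends at 10:52 − 120 min = 08:52.
The shuttle starts at 08:52 + 189 min = 12:01.
Customs starts at 12:01 − 189 min = 08:52.
Customs starts at 08:52 and the shuttle starts at 12:01, so customs is first.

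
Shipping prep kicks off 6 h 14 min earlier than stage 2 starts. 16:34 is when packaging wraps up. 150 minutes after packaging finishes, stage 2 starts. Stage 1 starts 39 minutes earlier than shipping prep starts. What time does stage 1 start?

12:11

Stage 2 starts at 16:34 + 150 min = 19:04.
Shipping prep starts at 19:04 − 374 min = 12:50.
Stage 1 starts at 12:50 − 39 min = 12:11.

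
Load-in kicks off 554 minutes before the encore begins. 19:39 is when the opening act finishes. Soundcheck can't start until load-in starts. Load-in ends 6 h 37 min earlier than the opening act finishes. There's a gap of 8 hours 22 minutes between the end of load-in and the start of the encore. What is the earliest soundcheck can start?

Load-in ends at 19:39 − 397 min = 13:02.
The encore starts at 13:02 + 502 min = 21:24.
Load-in starts at 21:24 − 554 min = 12:10.
Soundcheck is bounded by load-in, so the earliest it can start is 12:10.

12:10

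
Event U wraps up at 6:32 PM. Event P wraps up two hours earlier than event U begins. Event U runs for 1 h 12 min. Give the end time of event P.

Event U starts at 6:32 PM − 72 min = 5:20 PM.
Event P ends at 5:20 PM − 120 min = 3:20 PM.

3:20 PM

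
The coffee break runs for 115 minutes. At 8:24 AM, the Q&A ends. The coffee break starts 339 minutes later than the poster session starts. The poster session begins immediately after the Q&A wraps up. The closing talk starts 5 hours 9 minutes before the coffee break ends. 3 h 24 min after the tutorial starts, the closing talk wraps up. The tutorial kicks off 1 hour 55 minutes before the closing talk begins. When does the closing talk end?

The poster session starts at 8:24 AM.
The coffee break starts at 8:24 AM + 339 min = 2:03 PM.
The coffee break ends at 2:03 PM + 115 min = 3:58 PM.
The closing talk starts at 3:58 PM − 309 min = 10:49 AM.
The tutorial starts at 10:49 AM − 115 min = 8:54 AM.
The closing talk ends at 8:54 AM + 204 min = 12:18 PM.

12:18 PM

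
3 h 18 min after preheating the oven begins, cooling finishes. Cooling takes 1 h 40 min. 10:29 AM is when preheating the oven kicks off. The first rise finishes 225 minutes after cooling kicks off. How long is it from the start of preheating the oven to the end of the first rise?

323 minutes

Cooling ends at 10:29 AM + 198 min = 1:47 PM.
Cooling starts at 1:47 PM − 100 min = 12:07 PM.
The first rise ends at 12:07 PM + 225 min = 3:52 PM.
From 10:29 AM to 3:52 PM is 323 minutes.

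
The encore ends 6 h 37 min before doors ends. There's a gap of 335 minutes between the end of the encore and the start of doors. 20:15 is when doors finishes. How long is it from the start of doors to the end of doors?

62 minutes

The encore ends at 20:15 − 397 min = 13:38.
Doors starts at 13:38 + 335 min = 19:13.
From 19:13 to 20:15 is 62 minutes.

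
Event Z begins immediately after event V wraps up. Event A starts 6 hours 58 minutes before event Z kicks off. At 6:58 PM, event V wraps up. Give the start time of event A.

12:00 PM

Event Z starts at 6:58 PM.
Event A starts at 6:58 PM − 418 min = 12:00 PM.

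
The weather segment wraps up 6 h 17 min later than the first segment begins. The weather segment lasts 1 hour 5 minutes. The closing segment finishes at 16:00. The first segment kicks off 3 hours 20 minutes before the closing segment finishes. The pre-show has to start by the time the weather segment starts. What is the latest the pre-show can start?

17:52

The first segment starts at 16:00 − 200 min = 12:40.
The weather segment ends at 12:40 + 377 min = 18:57.
The weather segment starts at 18:57 − 65 min = 17:52.
The pre-show is bounded by the weather segment, so the latest it can start is 17:52.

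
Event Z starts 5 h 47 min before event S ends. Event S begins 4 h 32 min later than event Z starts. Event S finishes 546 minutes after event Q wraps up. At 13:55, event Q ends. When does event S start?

Event S ends at 13:55 + 546 min = 23:01.
Event Z starts at 23:01 − 347 min = 17:14.
Event S starts at 17:14 + 272 min = 21:46.

21:46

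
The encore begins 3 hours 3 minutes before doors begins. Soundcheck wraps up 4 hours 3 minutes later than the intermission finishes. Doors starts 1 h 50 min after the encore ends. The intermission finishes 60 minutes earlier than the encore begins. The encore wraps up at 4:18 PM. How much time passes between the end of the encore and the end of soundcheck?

110 minutes

Doors starts at 4:18 PM + 110 min = 6:08 PM.
The encore starts at 6:08 PM − 183 min = 3:05 PM.
The intermission ends at 3:05 PM − 60 min = 2:05 PM.
Soundcheck ends at 2:05 PM + 243 min = 6:08 PM.
From 4:18 PM to 6:08 PM is 110 minutes.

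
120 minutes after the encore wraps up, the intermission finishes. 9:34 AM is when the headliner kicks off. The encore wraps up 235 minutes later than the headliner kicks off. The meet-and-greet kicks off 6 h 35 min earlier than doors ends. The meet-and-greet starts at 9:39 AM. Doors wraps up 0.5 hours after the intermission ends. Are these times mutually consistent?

The encore ends at 9:34 AM + 235 min = 1:29 PM.
The intermission ends at 1:29 PM + 120 min = 3:29 PM.
Doors ends at 3:29 PM + 30 min = 3:59 PM.
The meet-and-greet starts at 3:59 PM − 395 min = 9:24 AM.
But the meet-and-greet is also said to start at 9:39 AM — a 15-minute conflict.

No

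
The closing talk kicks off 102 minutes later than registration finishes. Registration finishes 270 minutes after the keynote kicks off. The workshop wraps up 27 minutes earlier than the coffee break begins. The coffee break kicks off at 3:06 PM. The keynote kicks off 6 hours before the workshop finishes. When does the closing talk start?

The workshop ends at 3:06 PM − 27 min = 2:39 PM.
The keynote starts at 2:39 PM − 360 min = 8:39 AM.
Registration ends at 8:39 AM + 270 min = 1:09 PM.
The closing talk starts at 1:09 PM + 102 min = 2:51 PM.

2:51 PM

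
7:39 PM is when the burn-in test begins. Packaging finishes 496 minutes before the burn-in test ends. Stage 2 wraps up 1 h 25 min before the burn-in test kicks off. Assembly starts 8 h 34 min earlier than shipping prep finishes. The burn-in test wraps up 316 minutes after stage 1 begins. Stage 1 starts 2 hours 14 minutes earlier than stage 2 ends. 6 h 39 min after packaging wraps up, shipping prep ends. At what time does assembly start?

Stage 2 ends at 7:39 PM − 85 min = 6:14 PM.
Stage 1 starts at 6:14 PM − 134 min = 4:00 PM.
The burn-in test ends at 4:00 PM + 316 min = 9:16 PM.
Packaging ends at 9:16 PM − 496 min = 1:00 PM.
Shipping prep ends at 1:00 PM + 399 min = 7:39 PM.
Assembly starts at 7:39 PM − 514 min = 11:05 AM.

11:05 AM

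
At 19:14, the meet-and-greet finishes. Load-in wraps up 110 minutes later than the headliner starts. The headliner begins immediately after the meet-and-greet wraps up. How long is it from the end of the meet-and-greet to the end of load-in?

1 hour 50 minutes

The headliner starts at 19:14.
Load-in ends at 19:14 + 110 min = 21:04.
From 19:14 to 21:04 is 1 hour 50 minutes.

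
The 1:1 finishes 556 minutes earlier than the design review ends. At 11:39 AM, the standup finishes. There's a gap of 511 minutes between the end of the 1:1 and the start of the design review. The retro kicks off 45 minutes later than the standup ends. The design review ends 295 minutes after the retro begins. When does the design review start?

The retro starts at 11:39 AM + 45 min = 12:24 PM.
The design review ends at 12:24 PM + 295 min = 5:19 PM.
The 1:1 ends at 5:19 PM − 556 min = 8:03 AM.
The design review starts at 8:03 AM + 511 min = 4:34 PM.

4:34 PM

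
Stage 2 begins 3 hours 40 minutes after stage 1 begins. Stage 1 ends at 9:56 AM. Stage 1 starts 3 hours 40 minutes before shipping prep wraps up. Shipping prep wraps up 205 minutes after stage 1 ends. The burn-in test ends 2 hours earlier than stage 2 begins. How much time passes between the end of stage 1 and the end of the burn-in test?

Shipping prep ends at 9:56 AM + 205 min = 1:21 PM.
Stage 1 starts at 1:21 PM − 220 min = 9:41 AM.
Stage 2 starts at 9:41 AM + 220 min = 1:21 PM.
The burn-in test ends at 1:21 PM − 120 min = 11:21 AM.
From 9:56 AM to 11:21 AM is 1 hour 25 minutes.

1 hour 25 minutes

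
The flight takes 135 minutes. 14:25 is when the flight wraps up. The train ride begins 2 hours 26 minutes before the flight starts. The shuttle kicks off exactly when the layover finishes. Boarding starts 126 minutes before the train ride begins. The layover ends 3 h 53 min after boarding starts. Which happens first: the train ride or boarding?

The flight starts at 14:25 − 135 min = 12:10.
The train ride starts at 12:10 − 146 min = 09:44.
Boarding starts at 09:44 − 126 min = 07:38.
The train ride starts at 09:44 and boarding starts at 07:38, so boarding is first.

boarding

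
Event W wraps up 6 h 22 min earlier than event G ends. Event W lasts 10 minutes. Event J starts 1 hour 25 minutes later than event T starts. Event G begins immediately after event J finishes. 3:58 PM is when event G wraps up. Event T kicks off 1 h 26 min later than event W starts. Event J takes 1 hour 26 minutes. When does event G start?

Event W ends at 3:58 PM − 382 min = 9:36 AM.
Event W starts at 9:36 AM − 10 min = 9:26 AM.
Event T starts at 9:26 AM + 86 min = 10:52 AM.
Event J starts at 10:52 AM + 85 min = 12:17 PM.
Event J ends at 12:17 PM + 86 min = 1:43 PM.
So event G starts at 1:43 PM.

1:43 PM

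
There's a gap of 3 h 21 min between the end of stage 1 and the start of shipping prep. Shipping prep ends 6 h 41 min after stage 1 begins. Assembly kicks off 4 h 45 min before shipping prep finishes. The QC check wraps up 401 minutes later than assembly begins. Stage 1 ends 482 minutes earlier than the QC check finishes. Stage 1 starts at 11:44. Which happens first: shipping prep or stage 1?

Shipping prep ends at 11:44 + 401 min = 18:25.
Assembly starts at 18:25 − 285 min = 13:40.
The QC check ends at 13:40 + 401 min = 20:21.
Stage 1 ends at 20:21 − 482 min = 12:19.
Shipping prep starts at 12:19 + 201 min = 15:40.
Shipping prep starts at 15:40 and stage 1 starts at 11:44, so stage 1 is first.

stage 1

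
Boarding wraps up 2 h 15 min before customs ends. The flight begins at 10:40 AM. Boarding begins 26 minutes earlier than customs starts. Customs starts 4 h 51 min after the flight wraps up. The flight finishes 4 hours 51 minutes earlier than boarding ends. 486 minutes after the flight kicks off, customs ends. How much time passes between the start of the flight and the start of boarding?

Customs ends at 10:40 AM + 486 min = 6:46 PM.
Boarding ends at 6:46 PM − 135 min = 4:31 PM.
The flight ends at 4:31 PM − 291 min = 11:40 AM.
Customs starts at 11:40 AM + 291 min = 4:31 PM.
Boarding starts at 4:31 PM − 26 min = 4:05 PM.
From 10:40 AM to 4:05 PM is 5 h 25 min.

5 h 25 min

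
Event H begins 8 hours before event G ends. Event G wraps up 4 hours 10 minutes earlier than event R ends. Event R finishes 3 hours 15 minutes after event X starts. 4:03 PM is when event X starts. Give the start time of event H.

7:08 AM

Event R ends at 4:03 PM + 195 min = 7:18 PM.
Event G ends at 7:18 PM − 250 min = 3:08 PM.
Event H starts at 3:08 PM − 480 min = 7:08 AM.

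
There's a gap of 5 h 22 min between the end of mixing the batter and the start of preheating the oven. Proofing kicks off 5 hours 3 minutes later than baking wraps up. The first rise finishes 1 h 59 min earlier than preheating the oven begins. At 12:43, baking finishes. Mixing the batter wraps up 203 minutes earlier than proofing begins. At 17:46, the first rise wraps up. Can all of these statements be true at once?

Yes

Proofing starts at 12:43 + 303 min = 17:46.
Mixing the batter ends at 17:46 − 203 min = 14:23.
Preheating the oven starts at 14:23 + 322 min = 19:45.
The first rise ends at 19:45 − 119 min = 17:46.
That matches the stated 17:46, so the schedule is consistent.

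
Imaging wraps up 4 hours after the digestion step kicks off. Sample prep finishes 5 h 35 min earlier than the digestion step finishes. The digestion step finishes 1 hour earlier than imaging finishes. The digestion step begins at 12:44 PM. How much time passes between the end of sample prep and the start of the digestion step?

2 h 35 min

Imaging ends at 12:44 PM + 240 min = 4:44 PM.
The digestion step ends at 4:44 PM − 60 min = 3:44 PM.
Sample prep ends at 3:44 PM − 335 min = 10:09 AM.
From 10:09 AM to 12:44 PM is 2 h 35 min.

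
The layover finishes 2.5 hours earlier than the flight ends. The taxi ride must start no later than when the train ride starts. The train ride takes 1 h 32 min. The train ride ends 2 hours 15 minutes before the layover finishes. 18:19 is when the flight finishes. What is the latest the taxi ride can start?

The layover ends at 18:19 − 150 min = 15:49.
The train ride ends at 15:49 − 135 min = 13:34.
The train ride starts at 13:34 − 92 min = 12:02.
The taxi ride is bounded by the train ride, so the latest it can start is 12:02.

12:02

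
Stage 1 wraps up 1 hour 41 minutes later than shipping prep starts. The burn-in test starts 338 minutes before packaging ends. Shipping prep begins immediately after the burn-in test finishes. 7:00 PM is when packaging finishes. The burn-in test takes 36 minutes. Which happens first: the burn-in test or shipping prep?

The burn-in test starts at 7:00 PM − 338 min = 1:22 PM.
The burn-in test ends at 1:22 PM + 36 min = 1:58 PM.
So shipping prep starts at 1:58 PM.
The burn-in test starts at 1:22 PM and shipping prep starts at 1:58 PM, so the burn-in test is first.

the burn-in test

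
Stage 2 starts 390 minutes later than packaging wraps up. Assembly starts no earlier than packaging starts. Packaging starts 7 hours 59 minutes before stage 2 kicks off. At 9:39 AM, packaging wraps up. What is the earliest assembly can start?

Stage 2 starts at 9:39 AM + 390 min = 4:09 PM.
Packaging starts at 4:09 PM − 479 min = 8:10 AM.
Assembly is bounded by packaging, so the earliest it can start is 8:10 AM.

8:10 AM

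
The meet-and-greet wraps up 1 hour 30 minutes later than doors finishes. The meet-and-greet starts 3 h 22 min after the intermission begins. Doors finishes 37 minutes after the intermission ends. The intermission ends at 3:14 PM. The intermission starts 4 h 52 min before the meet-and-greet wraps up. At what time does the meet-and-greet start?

3:51 PM

Doors ends at 3:14 PM + 37 min = 3:51 PM.
The meet-and-greet ends at 3:51 PM + 90 min = 5:21 PM.
The intermission starts at 5:21 PM − 292 min = 12:29 PM.
The meet-and-greet starts at 12:29 PM + 202 min = 3:51 PM.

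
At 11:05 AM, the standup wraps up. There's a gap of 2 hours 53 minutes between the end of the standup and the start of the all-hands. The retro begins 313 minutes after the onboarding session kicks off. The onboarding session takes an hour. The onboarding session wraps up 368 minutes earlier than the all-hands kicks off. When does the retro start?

12:03 PM

The all-hands starts at 11:05 AM + 173 min = 1:58 PM.
The onboarding session ends at 1:58 PM − 368 min = 7:50 AM.
The onboarding session starts at 7:50 AM − 60 min = 6:50 AM.
The retro starts at 6:50 AM + 313 min = 12:03 PM.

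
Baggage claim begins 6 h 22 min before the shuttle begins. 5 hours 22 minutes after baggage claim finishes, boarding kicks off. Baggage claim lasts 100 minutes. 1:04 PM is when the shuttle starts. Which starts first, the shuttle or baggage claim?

baggage claim

Baggage claim starts at 1:04 PM − 382 min = 6:42 AM.
The shuttle starts at 1:04 PM and baggage claim starts at 6:42 AM, so baggage claim is first.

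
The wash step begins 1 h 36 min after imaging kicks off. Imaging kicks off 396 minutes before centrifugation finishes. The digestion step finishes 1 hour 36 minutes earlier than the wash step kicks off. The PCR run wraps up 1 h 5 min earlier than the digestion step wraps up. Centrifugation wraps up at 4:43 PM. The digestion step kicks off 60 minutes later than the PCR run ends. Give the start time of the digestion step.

Imaging starts at 4:43 PM − 396 min = 10:07 AM.
The wash step starts at 10:07 AM + 96 min = 11:43 AM.
The digestion step ends at 11:43 AM − 96 min = 10:07 AM.
The PCR run ends at 10:07 AM − 65 min = 9:02 AM.
The digestion step starts at 9:02 AM + 60 min = 10:02 AM.

10:02 AM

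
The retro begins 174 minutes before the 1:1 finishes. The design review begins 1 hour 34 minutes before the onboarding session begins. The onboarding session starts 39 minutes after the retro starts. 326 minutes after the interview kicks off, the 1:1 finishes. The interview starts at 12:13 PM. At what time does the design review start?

1:50 PM

The 1:1 ends at 12:13 PM + 326 min = 5:39 PM.
The retro starts at 5:39 PM − 174 min = 2:45 PM.
The onboarding session starts at 2:45 PM + 39 min = 3:24 PM.
The design review starts at 3:24 PM − 94 min = 1:50 PM.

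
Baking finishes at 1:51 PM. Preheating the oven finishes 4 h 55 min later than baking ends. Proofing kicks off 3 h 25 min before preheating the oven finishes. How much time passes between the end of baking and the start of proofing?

Preheating the oven ends at 1:51 PM + 295 min = 6:46 PM.
Proofing starts at 6:46 PM − 205 min = 3:21 PM.
From 1:51 PM to 3:21 PM is an hour and a half.

an hour and a half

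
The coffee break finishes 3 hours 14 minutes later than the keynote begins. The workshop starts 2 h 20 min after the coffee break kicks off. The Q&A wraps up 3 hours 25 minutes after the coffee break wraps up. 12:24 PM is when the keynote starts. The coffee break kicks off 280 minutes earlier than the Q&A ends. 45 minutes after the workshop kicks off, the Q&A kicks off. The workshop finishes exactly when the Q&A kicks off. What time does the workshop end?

5:28 PM

The coffee break ends at 12:24 PM + 194 min = 3:38 PM.
The Q&A ends at 3:38 PM + 205 min = 7:03 PM.
The coffee break starts at 7:03 PM − 280 min = 2:23 PM.
The workshop starts at 2:23 PM + 140 min = 4:43 PM.
The Q&A starts at 4:43 PM + 45 min = 5:28 PM.
So the workshop ends at 5:28 PM.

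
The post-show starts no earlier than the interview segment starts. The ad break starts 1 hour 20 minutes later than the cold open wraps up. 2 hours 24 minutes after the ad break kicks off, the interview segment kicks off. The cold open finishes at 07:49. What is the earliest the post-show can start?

The ad break starts at 07:49 + 80 min = 09:09.
The interview segment starts at 09:09 + 144 min = 11:33.
The post-show is bounded by the interview segment, so the earliest it can start is 11:33.

11:33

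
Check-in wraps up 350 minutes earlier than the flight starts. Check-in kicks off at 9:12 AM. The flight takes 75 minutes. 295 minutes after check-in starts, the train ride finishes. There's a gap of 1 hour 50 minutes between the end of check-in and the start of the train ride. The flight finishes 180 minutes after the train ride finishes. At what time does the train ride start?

11:52 AM

The train ride ends at 9:12 AM + 295 min = 2:07 PM.
The flight ends at 2:07 PM + 180 min = 5:07 PM.
The flight starts at 5:07 PM − 75 min = 3:52 PM.
Check-in ends at 3:52 PM − 350 min = 10:02 AM.
The train ride starts at 10:02 AM + 110 min = 11:52 AM.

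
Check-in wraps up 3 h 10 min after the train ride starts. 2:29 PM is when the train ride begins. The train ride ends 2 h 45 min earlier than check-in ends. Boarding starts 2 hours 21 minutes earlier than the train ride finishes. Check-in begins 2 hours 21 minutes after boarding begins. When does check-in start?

Check-in ends at 2:29 PM + 190 min = 5:39 PM.
The train ride ends at 5:39 PM − 165 min = 2:54 PM.
Boarding starts at 2:54 PM − 141 min = 12:33 PM.
Check-in starts at 12:33 PM + 141 min = 2:54 PM.

2:54 PM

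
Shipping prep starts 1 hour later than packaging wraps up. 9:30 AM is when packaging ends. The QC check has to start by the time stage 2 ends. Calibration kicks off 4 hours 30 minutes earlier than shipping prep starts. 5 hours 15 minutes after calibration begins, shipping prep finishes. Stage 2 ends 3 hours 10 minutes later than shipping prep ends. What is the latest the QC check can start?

2:25 PM

Shipping prep starts at 9:30 AM + 60 min = 10:30 AM.
Calibration starts at 10:30 AM − 270 min = 6:00 AM.
Shipping prep ends at 6:00 AM + 315 min = 11:15 AM.
Stage 2 ends at 11:15 AM + 190 min = 2:25 PM.
The QC check is bounded by stage 2, so the latest it can start is 2:25 PM.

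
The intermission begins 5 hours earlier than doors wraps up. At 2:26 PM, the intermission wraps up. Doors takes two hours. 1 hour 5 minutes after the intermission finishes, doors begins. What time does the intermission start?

12:31 PM

Doors starts at 2:26 PM + 65 min = 3:31 PM.
Doors ends at 3:31 PM + 120 min = 5:31 PM.
The intermission starts at 5:31 PM − 300 min = 12:31 PM.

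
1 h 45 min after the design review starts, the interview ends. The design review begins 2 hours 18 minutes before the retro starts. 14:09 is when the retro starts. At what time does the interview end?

The design review starts at 14:09 − 138 min = 11:51.
The interview ends at 11:51 + 105 min = 13:36.

13:36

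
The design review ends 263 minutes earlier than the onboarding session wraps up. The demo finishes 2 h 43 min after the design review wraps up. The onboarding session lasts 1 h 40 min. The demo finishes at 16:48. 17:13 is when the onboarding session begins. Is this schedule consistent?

No

The onboarding session ends at 17:13 + 100 min = 18:53.
The design review ends at 18:53 − 263 min = 14:30.
The demo ends at 14:30 + 163 min = 17:13.
But the demo is also said to end at 16:48 — a 25-minute conflict.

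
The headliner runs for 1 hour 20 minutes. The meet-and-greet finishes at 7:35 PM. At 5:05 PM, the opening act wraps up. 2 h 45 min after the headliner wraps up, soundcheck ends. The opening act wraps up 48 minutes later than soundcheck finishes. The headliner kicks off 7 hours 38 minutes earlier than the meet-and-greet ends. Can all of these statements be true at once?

The headliner starts at 7:35 PM − 458 min = 11:57 AM.
The headliner ends at 11:57 AM + 80 min = 1:17 PM.
Soundcheck ends at 1:17 PM + 165 min = 4:02 PM.
The opening act ends at 4:02 PM + 48 min = 4:50 PM.
But the opening act is also said to end at 5:05 PM — a 15-minute conflict.

No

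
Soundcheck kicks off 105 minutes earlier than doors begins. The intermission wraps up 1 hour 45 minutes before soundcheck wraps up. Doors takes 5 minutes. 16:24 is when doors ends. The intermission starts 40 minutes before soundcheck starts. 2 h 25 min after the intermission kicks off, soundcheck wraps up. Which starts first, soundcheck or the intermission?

the intermission

Doors starts at 16:24 − 5 min = 16:19.
Soundcheck starts at 16:19 − 105 min = 14:34.
The intermission starts at 14:34 − 40 min = 13:54.
Soundcheck starts at 14:34 and the intermission starts at 13:54, so the intermission is first.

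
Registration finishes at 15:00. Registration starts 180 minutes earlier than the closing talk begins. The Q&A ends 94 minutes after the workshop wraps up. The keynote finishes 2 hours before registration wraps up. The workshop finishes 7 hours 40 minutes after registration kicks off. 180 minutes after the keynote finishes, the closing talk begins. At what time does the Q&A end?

The keynote ends at 15:00 − 120 min = 13:00.
The closing talk starts at 13:00 + 180 min = 16:00.
Registration starts at 16:00 − 180 min = 13:00.
The workshop ends at 13:00 + 460 min = 20:40.
The Q&A ends at 20:40 + 94 min = 22:14.

22:14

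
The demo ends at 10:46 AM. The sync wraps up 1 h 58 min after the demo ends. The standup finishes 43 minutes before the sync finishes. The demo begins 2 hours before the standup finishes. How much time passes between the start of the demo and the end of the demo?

45 minutes

The sync ends at 10:46 AM + 118 min = 12:44 PM.
The standup ends at 12:44 PM − 43 min = 12:01 PM.
The demo starts at 12:01 PM − 120 min = 10:01 AM.
From 10:01 AM to 10:46 AM is 45 minutes.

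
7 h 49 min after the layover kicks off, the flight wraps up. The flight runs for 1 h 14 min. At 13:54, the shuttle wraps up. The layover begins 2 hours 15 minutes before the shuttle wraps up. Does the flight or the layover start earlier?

The layover starts at 13:54 − 135 min = 11:39.
The flight ends at 11:39 + 469 min = 19:28.
The flight starts at 19:28 − 74 min = 18:14.
The flight starts at 18:14 and the layover starts at 11:39, so the layover is first.

the layover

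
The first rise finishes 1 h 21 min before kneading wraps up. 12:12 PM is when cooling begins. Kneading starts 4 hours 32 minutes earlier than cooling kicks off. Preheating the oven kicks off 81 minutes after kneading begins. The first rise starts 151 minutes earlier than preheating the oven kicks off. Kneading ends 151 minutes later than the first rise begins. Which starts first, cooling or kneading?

Kneading starts at 12:12 PM − 272 min = 7:40 AM.
Cooling starts at 12:12 PM and kneading starts at 7:40 AM, so kneading is first.

kneading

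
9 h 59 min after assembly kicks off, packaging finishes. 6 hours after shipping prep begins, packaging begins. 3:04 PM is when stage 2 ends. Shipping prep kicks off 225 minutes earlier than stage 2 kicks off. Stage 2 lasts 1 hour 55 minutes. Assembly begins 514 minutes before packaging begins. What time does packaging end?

Stage 2 starts at 3:04 PM − 115 min = 1:09 PM.
Shipping prep starts at 1:09 PM − 225 min = 9:24 AM.
Packaging starts at 9:24 AM + 360 min = 3:24 PM.
Assembly starts at 3:24 PM − 514 min = 6:50 AM.
Packaging ends at 6:50 AM + 599 min = 4:49 PM.

4:49 PM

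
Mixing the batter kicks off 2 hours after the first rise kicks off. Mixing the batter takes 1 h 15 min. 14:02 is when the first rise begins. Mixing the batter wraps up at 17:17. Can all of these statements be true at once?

Yes

Mixing the batter starts at 14:02 + 120 min = 16:02.
Mixing the batter ends at 16:02 + 75 min = 17:17.
That matches the stated 17:17, so the schedule is consistent.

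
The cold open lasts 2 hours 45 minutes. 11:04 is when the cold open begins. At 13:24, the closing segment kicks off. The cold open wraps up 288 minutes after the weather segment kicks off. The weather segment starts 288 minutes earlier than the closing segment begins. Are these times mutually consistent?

No

The weather segment starts at 13:24 − 288 min = 08:36.
The cold open ends at 08:36 + 288 min = 13:24.
The cold open starts at 13:24 − 165 min = 10:39.
But the cold open is also said to start at 11:04 — a 25-minute conflict.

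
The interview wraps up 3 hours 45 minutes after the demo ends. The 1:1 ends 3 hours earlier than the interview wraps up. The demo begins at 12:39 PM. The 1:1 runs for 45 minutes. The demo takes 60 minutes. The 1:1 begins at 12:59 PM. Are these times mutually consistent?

The demo ends at 12:39 PM + 60 min = 1:39 PM.
The interview ends at 1:39 PM + 225 min = 5:24 PM.
The 1:1 ends at 5:24 PM − 180 min = 2:24 PM.
The 1:1 starts at 2:24 PM − 45 min = 1:39 PM.
But the 1:1 is also said to start at 12:59 PM — a 40-minute conflict.

No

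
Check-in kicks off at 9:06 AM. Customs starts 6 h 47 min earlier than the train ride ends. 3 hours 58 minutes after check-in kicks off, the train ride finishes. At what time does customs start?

6:17 AM

The train ride ends at 9:06 AM + 238 min = 1:04 PM.
Customs starts at 1:04 PM − 407 min = 6:17 AM.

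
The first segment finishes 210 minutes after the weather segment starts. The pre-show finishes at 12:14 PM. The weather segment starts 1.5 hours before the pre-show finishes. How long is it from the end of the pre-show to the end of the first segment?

120 minutes

The weather segment starts at 12:14 PM − 90 min = 10:44 AM.
The first segment ends at 10:44 AM + 210 min = 2:14 PM.
From 12:14 PM to 2:14 PM is 120 minutes.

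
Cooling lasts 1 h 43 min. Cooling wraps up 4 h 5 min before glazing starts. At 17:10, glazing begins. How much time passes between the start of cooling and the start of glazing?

Cooling ends at 17:10 − 245 min = 13:05.
Cooling starts at 13:05 − 103 min = 11:22.
From 11:22 to 17:10 is 5 hours 48 minutes.

5 hours 48 minutes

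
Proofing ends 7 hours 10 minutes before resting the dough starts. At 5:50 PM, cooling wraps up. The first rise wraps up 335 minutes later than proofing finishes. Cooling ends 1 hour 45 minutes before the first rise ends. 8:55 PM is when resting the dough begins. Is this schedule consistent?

No

Proofing ends at 8:55 PM − 430 min = 1:45 PM.
The first rise ends at 1:45 PM + 335 min = 7:20 PM.
Cooling ends at 7:20 PM − 105 min = 5:35 PM.
But cooling is also said to end at 5:50 PM — a 15-minute conflict.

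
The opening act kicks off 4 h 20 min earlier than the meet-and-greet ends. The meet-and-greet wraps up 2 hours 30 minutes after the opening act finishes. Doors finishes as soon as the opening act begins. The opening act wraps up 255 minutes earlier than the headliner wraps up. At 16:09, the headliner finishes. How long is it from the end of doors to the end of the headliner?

The opening act ends at 16:09 − 255 min = 11:54.
The meet-and-greet ends at 11:54 + 150 min = 14:24.
The opening act starts at 14:24 − 260 min = 10:04.
So doors ends at 10:04.
From 10:04 to 16:09 is 6 h 5 min.

6 h 5 min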